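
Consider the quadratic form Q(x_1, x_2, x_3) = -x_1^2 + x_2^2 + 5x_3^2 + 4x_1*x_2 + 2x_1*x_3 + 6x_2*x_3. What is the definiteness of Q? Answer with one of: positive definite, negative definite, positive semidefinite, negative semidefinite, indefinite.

indefinite

The associated matrix is A = [[-1, 2, 1], [2, 1, 3], [1, 3, 5]].
Applying the same elementary operations to the rows and columns of A produces a congruent diagonal matrix with entries -1, 5, 1.
Counting signs: 2 positive, 1 negative.
Hence Q is indefinite.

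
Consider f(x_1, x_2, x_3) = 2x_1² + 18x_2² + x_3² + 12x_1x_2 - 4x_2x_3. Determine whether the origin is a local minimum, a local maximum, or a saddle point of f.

The Hessian at the origin is H = [[4, 12, 0], [12, 36, -4], [0, -4, 2]].
H is indefinite, so the origin is a saddle point.

saddle point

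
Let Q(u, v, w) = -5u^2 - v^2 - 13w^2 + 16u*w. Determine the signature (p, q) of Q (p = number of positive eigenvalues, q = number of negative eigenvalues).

(0, 3)

Write A = [[-5, 0, 8], [0, -1, 0], [8, 0, -13]].
Applying the same elementary operations to the rows and columns of A produces a congruent diagonal matrix with entries -5, -1, -1/5.
That gives 3 negative pivots.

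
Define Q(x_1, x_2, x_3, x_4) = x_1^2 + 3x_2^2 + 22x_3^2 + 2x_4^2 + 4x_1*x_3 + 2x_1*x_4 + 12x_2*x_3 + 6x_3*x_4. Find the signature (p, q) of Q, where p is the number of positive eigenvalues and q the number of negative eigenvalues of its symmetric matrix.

Write A = [[1, 0, 2, 1], [0, 3, 6, 0], [2, 6, 22, 3], [1, 0, 3, 2]].
Congruent diagonalization of A (simultaneous row and column reduction) yields pivots 1, 3, 6, 5/6.
That gives 4 positive pivots.

(4, 0)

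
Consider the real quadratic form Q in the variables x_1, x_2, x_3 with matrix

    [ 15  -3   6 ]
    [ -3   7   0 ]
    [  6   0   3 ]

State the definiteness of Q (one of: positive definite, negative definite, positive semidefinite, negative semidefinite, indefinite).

positive definite

Leading principal minors: Δ_1 = 15, Δ_2 = 96, Δ_3 = 36.
All leading principal minors are positive, so by Sylvester's criterion Q is positive definite.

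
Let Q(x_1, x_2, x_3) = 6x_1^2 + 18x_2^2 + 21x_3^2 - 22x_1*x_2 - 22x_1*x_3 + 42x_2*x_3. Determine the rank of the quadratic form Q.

3

The associated matrix is A = [[6, -11, -11], [-11, 18, 21], [-11, 21, 21]].
Row-reducing A symmetrically gives the diagonal entries 6, -13/6, 15/13.
That gives 2 positive, 1 negative pivots.
The rank is the number of nonzero pivots: 3.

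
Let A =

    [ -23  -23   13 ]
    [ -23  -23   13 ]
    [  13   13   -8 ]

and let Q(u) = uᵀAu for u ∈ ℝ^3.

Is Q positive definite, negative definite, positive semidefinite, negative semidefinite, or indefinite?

negative semidefinite

Applying the same elementary operations to the rows and columns of A produces a congruent diagonal matrix with entries -23, 0, -15/23.
So there are 2 negative, 1 zero pivots.
Hence Q is negative semidefinite.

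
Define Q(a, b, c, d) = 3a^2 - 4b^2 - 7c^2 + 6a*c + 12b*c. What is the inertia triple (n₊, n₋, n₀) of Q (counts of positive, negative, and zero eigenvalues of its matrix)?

(1, 2, 1)

Write A = [[3, 0, 3, 0], [0, -4, 6, 0], [3, 6, -7, 0], [0, 0, 0, 0]].
Congruent diagonalization of A (simultaneous row and column reduction) yields pivots 3, -4, -1, 0.
Counting signs: 1 positive, 2 negative, 1 zero.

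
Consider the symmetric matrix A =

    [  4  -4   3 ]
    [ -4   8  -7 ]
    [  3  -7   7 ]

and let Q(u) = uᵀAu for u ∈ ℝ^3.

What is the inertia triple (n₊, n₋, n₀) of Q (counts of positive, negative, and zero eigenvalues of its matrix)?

(3, 0, 0)

Symmetric row and column elimination reduces A to a congruent diagonal form with pivots 4, 4, 3/4.
Counting signs: 3 positive.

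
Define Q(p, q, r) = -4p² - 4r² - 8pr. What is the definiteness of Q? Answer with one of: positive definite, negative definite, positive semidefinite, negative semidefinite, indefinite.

The symmetric matrix is A = [[-4, 0, -4], [0, 0, 0], [-4, 0, -4]].
Applying the same elementary operations to the rows and columns of A produces a congruent diagonal matrix with entries -4, 0, 0.
That gives 1 negative, 2 zero pivots.
Hence Q is negative semidefinite.

negative semidefinite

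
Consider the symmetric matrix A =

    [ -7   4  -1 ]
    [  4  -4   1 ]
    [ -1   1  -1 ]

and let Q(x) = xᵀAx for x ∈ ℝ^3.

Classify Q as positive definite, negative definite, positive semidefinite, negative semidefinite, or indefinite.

Leading principal minors: Δ_1 = -7, Δ_2 = 12, Δ_3 = -9.
The signs alternate starting with Δ_1 < 0, so by Sylvester's criterion Q is negative definite.

negative definite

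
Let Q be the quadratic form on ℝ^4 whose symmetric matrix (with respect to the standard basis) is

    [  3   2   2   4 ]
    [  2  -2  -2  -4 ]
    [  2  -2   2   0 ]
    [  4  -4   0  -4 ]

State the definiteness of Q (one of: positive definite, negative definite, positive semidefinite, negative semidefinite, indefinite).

indefinite

Congruent diagonalization of A (simultaneous row and column reduction) yields pivots 3, -10/3, 4, 0.
So there are 2 positive, 1 negative, 1 zero pivots.
Hence Q is indefinite.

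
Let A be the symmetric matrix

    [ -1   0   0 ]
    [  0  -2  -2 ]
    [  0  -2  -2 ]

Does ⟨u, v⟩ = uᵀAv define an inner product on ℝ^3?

Row-reducing A symmetrically gives the diagonal entries -1, -2, 0.
Counting signs: 2 negative, 1 zero.
Hence Q is negative semidefinite.
⟨·,·⟩ is an inner product exactly when A is positive definite.

no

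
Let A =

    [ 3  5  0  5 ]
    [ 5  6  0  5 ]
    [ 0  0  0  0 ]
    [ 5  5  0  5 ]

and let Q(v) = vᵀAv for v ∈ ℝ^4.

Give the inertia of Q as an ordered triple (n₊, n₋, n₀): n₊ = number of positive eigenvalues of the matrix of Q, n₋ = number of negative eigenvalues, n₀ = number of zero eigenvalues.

(2, 1, 1)

Applying the same elementary operations to the rows and columns of A produces a congruent diagonal matrix with entries 3, -7/3, 0, 10/7.
So there are 2 positive, 1 negative, 1 zero pivots.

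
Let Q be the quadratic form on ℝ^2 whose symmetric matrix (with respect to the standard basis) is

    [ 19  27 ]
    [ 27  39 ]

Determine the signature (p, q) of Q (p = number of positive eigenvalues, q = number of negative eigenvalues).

(2, 0)

Applying the same elementary operations to the rows and columns of A produces a congruent diagonal matrix with entries 19, 12/19.
That gives 2 positive pivots.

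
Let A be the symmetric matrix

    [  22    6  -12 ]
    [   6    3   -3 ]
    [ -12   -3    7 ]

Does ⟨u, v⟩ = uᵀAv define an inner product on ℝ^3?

Applying the same elementary operations to the rows and columns of A produces a congruent diagonal matrix with entries 22, 15/11, 2/5.
So there are 3 positive pivots.
Hence Q is positive definite.
⟨·,·⟩ is an inner product exactly when A is positive definite.

yes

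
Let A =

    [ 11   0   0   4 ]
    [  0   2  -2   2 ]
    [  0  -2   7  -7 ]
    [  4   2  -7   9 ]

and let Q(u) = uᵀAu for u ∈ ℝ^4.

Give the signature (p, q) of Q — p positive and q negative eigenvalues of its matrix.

Applying the same elementary operations to the rows and columns of A produces a congruent diagonal matrix with entries 11, 2, 5, 6/11.
Counting signs: 4 positive.

(4, 0)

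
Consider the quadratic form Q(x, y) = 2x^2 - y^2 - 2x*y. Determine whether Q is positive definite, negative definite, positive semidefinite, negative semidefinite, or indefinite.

indefinite

The symmetric matrix of Q is [[2, -1], [-1, -1]].
For the 2×2 matrix [[2, -1], [-1, -1]]: det = 2·-1 − (-1)² = -3, trace = 1.
det < 0 so the eigenvalues have opposite signs; the form is indefinite.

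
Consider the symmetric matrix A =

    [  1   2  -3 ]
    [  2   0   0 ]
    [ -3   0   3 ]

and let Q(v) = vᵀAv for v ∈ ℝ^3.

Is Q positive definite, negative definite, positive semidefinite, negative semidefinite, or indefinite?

Row-reducing A symmetrically gives the diagonal entries 1, -4, 3.
That gives 2 positive, 1 negative pivots.
Hence Q is indefinite.

indefinite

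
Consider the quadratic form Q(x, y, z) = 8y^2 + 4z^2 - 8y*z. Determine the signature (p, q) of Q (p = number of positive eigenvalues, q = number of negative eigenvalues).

(2, 0)

Write A = [[0, 0, 0], [0, 8, -4], [0, -4, 4]].
Applying the same elementary operations to the rows and columns of A produces a congruent diagonal matrix with entries 0, 8, 2.
That gives 2 positive, 1 zero pivots.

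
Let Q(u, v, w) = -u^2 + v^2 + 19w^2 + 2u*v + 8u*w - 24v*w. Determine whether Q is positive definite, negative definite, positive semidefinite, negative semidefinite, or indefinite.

indefinite

The associated matrix is A = [[-1, 1, 4], [1, 1, -12], [4, -12, 19]].
Row-reducing A symmetrically gives the diagonal entries -1, 2, 3.
Counting signs: 2 positive, 1 negative.
Hence Q is indefinite.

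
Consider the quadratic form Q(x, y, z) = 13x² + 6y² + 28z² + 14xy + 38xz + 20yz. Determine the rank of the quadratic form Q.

3

Write A = [[13, 7, 19], [7, 6, 10], [19, 10, 28]].
An LDLᵀ factorisation of A has diagonal entries 13, 29/13, 6/29.
So there are 3 positive pivots.
The rank is the number of nonzero pivots: 3.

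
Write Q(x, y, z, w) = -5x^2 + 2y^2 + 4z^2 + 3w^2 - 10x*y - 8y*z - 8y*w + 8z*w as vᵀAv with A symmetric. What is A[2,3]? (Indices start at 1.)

The coefficient of y·z in Q is -8. For a symmetric A this equals A[2,3] + A[3,2] = 2·A[2,3].
So A[2,3] = -8/2 = -4.

-4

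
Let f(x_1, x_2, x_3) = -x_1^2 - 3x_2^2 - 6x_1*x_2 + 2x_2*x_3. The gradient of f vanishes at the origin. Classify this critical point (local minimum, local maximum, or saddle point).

saddle point

The Hessian at the origin is H = [[-2, -6, 0], [-6, -6, 2], [0, 2, 0]].
Congruent diagonalization of H (simultaneous row and column reduction) yields pivots -2, 12, -1/3.
Counting signs: 1 positive, 2 negative.
H is indefinite, so the origin is a saddle point.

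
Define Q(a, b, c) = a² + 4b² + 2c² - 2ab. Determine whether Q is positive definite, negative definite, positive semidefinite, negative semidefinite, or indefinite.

positive definite

The symmetric matrix of Q is A = [[1, -1, 0], [-1, 4, 0], [0, 0, 2]].
Leading principal minors: Δ_1 = 1, Δ_2 = 3, Δ_3 = 6.
All leading principal minors are positive, so by Sylvester's criterion Q is positive definite.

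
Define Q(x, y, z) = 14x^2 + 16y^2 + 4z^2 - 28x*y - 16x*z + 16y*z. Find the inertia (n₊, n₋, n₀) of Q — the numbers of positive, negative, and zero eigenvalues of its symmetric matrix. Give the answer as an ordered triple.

The symmetric matrix is A = [[14, -14, -8], [-14, 16, 8], [-8, 8, 4]].
Congruent diagonalization of A (simultaneous row and column reduction) yields pivots 14, 2, -4/7.
So there are 2 positive, 1 negative pivots.

(2, 1, 0)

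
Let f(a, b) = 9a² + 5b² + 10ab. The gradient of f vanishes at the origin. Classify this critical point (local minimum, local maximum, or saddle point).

The Hessian at the origin is H = [[18, 10], [10, 10]].
det H = 18·10 − (10)² = 80 > 0 and H[1,1] = 18 > 0, so H is positive definite.
Therefore the origin is a local minimum.

local minimum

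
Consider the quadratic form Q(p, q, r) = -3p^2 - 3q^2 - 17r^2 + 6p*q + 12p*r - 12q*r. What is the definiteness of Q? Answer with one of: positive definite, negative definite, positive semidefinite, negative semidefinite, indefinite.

negative semidefinite

The symmetric matrix is A = [[-3, 3, 6], [3, -3, -6], [6, -6, -17]].
Applying the same elementary operations to the rows and columns of A produces a congruent diagonal matrix with entries -3, 0, -5.
Counting signs: 2 negative, 1 zero.
Hence Q is negative semidefinite.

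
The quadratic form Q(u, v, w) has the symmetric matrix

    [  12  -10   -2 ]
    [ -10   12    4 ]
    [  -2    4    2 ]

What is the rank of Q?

3

Congruent diagonalization of A (simultaneous row and column reduction) yields pivots 12, 11/3, 2/11.
That gives 3 positive pivots.
The rank is the number of nonzero pivots: 3.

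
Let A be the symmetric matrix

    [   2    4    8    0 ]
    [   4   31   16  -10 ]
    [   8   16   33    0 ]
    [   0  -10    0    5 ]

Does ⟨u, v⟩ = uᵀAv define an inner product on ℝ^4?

Applying the same elementary operations to the rows and columns of A produces a congruent diagonal matrix with entries 2, 23, 1, 15/23.
That gives 4 positive pivots.
Hence Q is positive definite.
⟨·,·⟩ is an inner product exactly when A is positive definite.

yes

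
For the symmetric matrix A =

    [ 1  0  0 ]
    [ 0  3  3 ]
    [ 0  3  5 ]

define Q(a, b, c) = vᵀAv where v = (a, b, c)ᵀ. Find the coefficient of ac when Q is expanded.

The coefficient of ac is A[1,3] + A[3,1] = 2·0 = 0.

0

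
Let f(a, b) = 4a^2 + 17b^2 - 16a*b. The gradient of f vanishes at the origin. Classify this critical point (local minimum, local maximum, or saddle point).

The Hessian at the origin is H = [[8, -16], [-16, 34]].
det H = 8·34 − (-16)² = 16 > 0 and H[1,1] = 8 > 0, so H is positive definite.
Therefore the origin is a local minimum.

local minimum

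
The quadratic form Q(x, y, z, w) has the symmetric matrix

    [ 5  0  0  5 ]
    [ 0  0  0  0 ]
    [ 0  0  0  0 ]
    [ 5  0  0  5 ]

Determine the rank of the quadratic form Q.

Symmetric row and column elimination reduces A to a congruent diagonal form with pivots 5, 0, 0, 0.
Counting signs: 1 positive, 3 zero.
The rank is the number of nonzero pivots: 1.

1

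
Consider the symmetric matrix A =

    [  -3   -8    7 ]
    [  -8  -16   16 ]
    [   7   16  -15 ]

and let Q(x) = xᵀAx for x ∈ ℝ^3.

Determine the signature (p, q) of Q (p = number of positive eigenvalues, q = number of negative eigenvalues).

(1, 1)

Congruent diagonalization of A (simultaneous row and column reduction) yields pivots -3, 16/3, 0.
So there are 1 positive, 1 negative, 1 zero pivots.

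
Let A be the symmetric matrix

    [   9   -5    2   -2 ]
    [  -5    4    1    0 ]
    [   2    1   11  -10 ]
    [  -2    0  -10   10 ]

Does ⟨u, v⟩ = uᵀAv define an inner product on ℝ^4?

yes

Leading principal minors: Δ_1 = 9, Δ_2 = 11, Δ_3 = 76, Δ_4 = 8.
All leading principal minors are positive, so by Sylvester's criterion Q is positive definite.
⟨·,·⟩ is an inner product exactly when A is positive definite.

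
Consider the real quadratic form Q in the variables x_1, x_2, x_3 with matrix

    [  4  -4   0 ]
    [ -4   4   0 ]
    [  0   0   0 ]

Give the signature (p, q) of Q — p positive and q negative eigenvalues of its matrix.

(1, 0)

Row-reducing A symmetrically gives the diagonal entries 4, 0, 0.
That gives 1 positive, 2 zero pivots.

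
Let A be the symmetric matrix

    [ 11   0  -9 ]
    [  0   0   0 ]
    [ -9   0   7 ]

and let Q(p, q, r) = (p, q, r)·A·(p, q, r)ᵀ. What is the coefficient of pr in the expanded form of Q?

-18

The coefficient of pr is A[1,3] + A[3,1] = 2·(-9) = -18.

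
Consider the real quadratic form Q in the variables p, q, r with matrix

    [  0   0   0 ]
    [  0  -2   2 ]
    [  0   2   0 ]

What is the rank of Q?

2

Symmetric row and column elimination reduces A to a congruent diagonal form with pivots 0, -2, 2.
So there are 1 positive, 1 negative, 1 zero pivots.
The rank is the number of nonzero pivots: 2.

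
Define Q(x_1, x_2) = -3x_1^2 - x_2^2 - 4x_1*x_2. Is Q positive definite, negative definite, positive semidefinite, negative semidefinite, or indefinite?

indefinite

The symmetric matrix is A = [[-3, -2], [-2, -1]].
Symmetric row and column elimination reduces A to a congruent diagonal form with pivots -3, 1/3.
That gives 1 positive, 1 negative pivots.
Hence Q is indefinite.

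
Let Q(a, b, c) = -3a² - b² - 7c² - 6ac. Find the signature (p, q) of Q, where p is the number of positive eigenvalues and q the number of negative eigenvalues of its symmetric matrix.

The associated matrix is A = [[-3, 0, -3], [0, -1, 0], [-3, 0, -7]].
Congruent diagonalization of A (simultaneous row and column reduction) yields pivots -3, -1, -4.
That gives 3 negative pivots.

(0, 3)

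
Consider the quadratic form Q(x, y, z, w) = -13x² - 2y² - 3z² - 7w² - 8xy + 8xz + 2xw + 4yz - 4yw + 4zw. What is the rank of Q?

Write A = [[-13, -4, 4, 1], [-4, -2, 2, -2], [4, 2, -3, 2], [1, -2, 2, -7]].
Applying the same elementary operations to the rows and columns of A produces a congruent diagonal matrix with entries -13, -10/13, -1, 0.
That gives 3 negative, 1 zero pivots.
The rank is the number of nonzero pivots: 3.

3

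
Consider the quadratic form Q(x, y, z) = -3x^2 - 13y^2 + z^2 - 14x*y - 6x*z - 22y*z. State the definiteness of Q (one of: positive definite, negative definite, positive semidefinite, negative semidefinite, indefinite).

indefinite

The symmetric matrix is A = [[-3, -7, -3], [-7, -13, -11], [-3, -11, 1]].
Congruent diagonalization of A (simultaneous row and column reduction) yields pivots -3, 10/3, -4/5.
Counting signs: 1 positive, 2 negative.
Hence Q is indefinite.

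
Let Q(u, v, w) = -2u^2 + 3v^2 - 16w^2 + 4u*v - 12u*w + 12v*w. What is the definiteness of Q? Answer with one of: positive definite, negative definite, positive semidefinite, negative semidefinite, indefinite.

The symmetric matrix is A = [[-2, 2, -6], [2, 3, 6], [-6, 6, -16]].
Row-reducing A symmetrically gives the diagonal entries -2, 5, 2.
That gives 2 positive, 1 negative pivots.
Hence Q is indefinite.

indefinite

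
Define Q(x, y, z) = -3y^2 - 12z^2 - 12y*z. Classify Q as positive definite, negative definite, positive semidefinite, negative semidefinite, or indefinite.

The symmetric matrix is A = [[0, 0, 0], [0, -3, -6], [0, -6, -12]].
Applying the same elementary operations to the rows and columns of A produces a congruent diagonal matrix with entries 0, -3, 0.
So there are 1 negative, 2 zero pivots.
Hence Q is negative semidefinite.

negative semidefinite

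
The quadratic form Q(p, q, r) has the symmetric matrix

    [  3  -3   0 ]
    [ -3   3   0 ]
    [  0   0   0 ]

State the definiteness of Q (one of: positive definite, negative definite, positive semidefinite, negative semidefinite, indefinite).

Applying the same elementary operations to the rows and columns of A produces a congruent diagonal matrix with entries 3, 0, 0.
Counting signs: 1 positive, 2 zero.
Hence Q is positive semidefinite.

positive semidefinite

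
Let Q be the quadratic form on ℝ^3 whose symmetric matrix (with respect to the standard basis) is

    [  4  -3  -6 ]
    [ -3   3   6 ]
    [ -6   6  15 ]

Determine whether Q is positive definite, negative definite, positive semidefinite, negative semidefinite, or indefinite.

positive definite

Leading principal minors: Δ_1 = 4, Δ_2 = 3, Δ_3 = 9.
All leading principal minors are positive, so by Sylvester's criterion Q is positive definite.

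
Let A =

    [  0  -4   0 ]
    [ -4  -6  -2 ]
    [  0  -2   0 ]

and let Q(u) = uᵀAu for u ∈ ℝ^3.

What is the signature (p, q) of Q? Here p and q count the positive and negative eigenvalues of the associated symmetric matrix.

(1, 1)

By Sylvester's law of inertia any congruent diagonalization of A has 1 positive, 1 negative and 1 zero entries.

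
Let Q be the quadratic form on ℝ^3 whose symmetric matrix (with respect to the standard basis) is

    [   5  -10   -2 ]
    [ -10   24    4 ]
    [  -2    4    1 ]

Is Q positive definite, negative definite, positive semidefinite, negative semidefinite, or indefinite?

Leading principal minors: Δ_1 = 5, Δ_2 = 20, Δ_3 = 4.
All leading principal minors are positive, so by Sylvester's criterion Q is positive definite.

positive definite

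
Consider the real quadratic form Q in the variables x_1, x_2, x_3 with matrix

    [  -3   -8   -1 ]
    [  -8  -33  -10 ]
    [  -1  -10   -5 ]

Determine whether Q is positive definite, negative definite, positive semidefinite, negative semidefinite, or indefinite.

Leading principal minors: Δ_1 = -3, Δ_2 = 35, Δ_3 = -2.
The signs alternate starting with Δ_1 < 0, so by Sylvester's criterion Q is negative definite.

negative definite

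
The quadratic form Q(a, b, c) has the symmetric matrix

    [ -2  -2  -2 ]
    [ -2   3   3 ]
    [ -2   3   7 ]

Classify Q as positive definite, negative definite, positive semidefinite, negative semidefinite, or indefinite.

Congruent diagonalization of A (simultaneous row and column reduction) yields pivots -2, 5, 4.
So there are 2 positive, 1 negative pivots.
Hence Q is indefinite.

indefinite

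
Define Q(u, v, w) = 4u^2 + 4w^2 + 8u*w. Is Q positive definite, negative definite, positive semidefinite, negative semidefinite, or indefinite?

positive semidefinite

The associated matrix is A = [[4, 0, 4], [0, 0, 0], [4, 0, 4]].
Applying the same elementary operations to the rows and columns of A produces a congruent diagonal matrix with entries 4, 0, 0.
That gives 1 positive, 2 zero pivots.
Hence Q is positive semidefinite.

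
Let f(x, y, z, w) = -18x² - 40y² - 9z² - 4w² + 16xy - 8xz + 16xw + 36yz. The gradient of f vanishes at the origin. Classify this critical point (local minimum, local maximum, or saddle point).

The Hessian at the origin is H = [[-36, 16, -8, 16], [16, -80, 36, 0], [-8, 36, -18, 0], [16, 0, 0, -8]].
An LDLᵀ factorisation of H has diagonal entries -36, -656/9, -73/41, -8/73.
So there are 4 negative pivots.
H is negative definite, so the origin is a strict local maximum.

local maximum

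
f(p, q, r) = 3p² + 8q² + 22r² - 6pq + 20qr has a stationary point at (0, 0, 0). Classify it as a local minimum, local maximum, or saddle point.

The Hessian at the origin is H = [[6, -6, 0], [-6, 16, 20], [0, 20, 44]].
Congruent diagonalization of H (simultaneous row and column reduction) yields pivots 6, 10, 4.
That gives 3 positive pivots.
H is positive definite, so the origin is a strict local minimum.

local minimum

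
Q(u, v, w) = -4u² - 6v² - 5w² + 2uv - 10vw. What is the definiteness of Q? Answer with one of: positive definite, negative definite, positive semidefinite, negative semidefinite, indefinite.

The symmetric matrix of Q is A = [[-4, 1, 0], [1, -6, -5], [0, -5, -5]].
Leading principal minors: Δ_1 = -4, Δ_2 = 23, Δ_3 = -15.
The signs alternate starting with Δ_1 < 0, so by Sylvester's criterion Q is negative definite.

negative definite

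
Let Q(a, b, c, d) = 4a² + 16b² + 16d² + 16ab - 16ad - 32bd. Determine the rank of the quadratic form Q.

The symmetric matrix is A = [[4, 8, 0, -8], [8, 16, 0, -16], [0, 0, 0, 0], [-8, -16, 0, 16]].
Applying the same elementary operations to the rows and columns of A produces a congruent diagonal matrix with entries 4, 0, 0, 0.
That gives 1 positive, 3 zero pivots.
The rank is the number of nonzero pivots: 1.

1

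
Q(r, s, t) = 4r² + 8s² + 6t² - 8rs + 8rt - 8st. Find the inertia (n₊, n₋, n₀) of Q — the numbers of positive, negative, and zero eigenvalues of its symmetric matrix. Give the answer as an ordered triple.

Write A = [[4, -4, 4], [-4, 8, -4], [4, -4, 6]].
Symmetric row and column elimination reduces A to a congruent diagonal form with pivots 4, 4, 2.
That gives 3 positive pivots.

(3, 0, 0)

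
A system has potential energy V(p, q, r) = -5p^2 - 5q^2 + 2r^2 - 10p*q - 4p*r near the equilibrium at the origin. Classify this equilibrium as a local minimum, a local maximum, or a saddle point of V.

saddle point

The Hessian at the origin is H = [[-10, -10, -4], [-10, -10, 0], [-4, 0, 4]].
H is indefinite, so the origin is a saddle point.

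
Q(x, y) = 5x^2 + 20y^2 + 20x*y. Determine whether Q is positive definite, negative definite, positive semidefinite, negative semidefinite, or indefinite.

positive semidefinite

The symmetric matrix of Q is [[5, 10], [10, 20]].
For the 2×2 matrix [[5, 10], [10, 20]]: det = 5·20 − (10)² = 0, trace = 25.
det = 0 so one eigenvalue is zero; the form is semidefinite with the sign of the trace.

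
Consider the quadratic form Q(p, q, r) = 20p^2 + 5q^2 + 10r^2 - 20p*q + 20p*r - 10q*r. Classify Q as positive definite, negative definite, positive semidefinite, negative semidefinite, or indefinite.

Write A = [[20, -10, 10], [-10, 5, -5], [10, -5, 10]].
Applying the same elementary operations to the rows and columns of A produces a congruent diagonal matrix with entries 20, 0, 5.
So there are 2 positive, 1 zero pivots.
Hence Q is positive semidefinite.

positive semidefinite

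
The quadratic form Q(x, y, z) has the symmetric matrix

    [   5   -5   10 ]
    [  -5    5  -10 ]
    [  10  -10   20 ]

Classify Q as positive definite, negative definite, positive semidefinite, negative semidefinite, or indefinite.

positive semidefinite

Row-reducing A symmetrically gives the diagonal entries 5, 0, 0.
That gives 1 positive, 2 zero pivots.
Hence Q is positive semidefinite.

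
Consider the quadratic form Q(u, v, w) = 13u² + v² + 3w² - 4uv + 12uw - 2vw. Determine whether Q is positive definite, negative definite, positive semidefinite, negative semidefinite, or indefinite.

The symmetric matrix of Q is A = [[13, -2, 6], [-2, 1, -1], [6, -1, 3]].
Leading principal minors: Δ_1 = 13, Δ_2 = 9, Δ_3 = 2.
All leading principal minors are positive, so by Sylvester's criterion Q is positive definite.

positive definite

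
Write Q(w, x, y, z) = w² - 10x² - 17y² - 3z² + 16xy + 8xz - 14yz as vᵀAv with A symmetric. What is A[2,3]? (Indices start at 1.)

8

The coefficient of x·y in Q is 16. For a symmetric A this equals A[2,3] + A[3,2] = 2·A[2,3].
So A[2,3] = 16/2 = 8.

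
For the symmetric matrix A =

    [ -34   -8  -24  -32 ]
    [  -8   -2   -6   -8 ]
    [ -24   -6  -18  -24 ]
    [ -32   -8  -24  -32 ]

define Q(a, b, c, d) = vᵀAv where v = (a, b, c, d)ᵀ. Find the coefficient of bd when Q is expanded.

The coefficient of bd is A[2,4] + A[4,2] = 2·(-8) = -16.

-16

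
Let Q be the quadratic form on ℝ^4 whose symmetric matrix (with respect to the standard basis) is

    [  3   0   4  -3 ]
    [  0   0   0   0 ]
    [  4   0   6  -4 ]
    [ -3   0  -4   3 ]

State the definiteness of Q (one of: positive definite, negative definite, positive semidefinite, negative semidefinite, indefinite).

Congruent diagonalization of A (simultaneous row and column reduction) yields pivots 3, 0, 2/3, 0.
Counting signs: 2 positive, 2 zero.
Hence Q is positive semidefinite.

positive semidefinite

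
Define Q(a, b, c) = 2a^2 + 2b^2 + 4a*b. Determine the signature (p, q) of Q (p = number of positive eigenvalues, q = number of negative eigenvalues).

The associated matrix is A = [[2, 2, 0], [2, 2, 0], [0, 0, 0]].
Applying the same elementary operations to the rows and columns of A produces a congruent diagonal matrix with entries 2, 0, 0.
So there are 1 positive, 2 zero pivots.

(1, 0)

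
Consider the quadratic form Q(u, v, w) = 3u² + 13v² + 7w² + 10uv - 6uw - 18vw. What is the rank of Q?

3

The symmetric matrix is A = [[3, 5, -3], [5, 13, -9], [-3, -9, 7]].
Congruent diagonalization of A (simultaneous row and column reduction) yields pivots 3, 14/3, 4/7.
Counting signs: 3 positive.
The rank is the number of nonzero pivots: 3.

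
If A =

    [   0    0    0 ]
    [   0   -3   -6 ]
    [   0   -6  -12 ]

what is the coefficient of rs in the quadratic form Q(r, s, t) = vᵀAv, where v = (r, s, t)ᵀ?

The coefficient of rs is A[1,2] + A[2,1] = 2·0 = 0.

0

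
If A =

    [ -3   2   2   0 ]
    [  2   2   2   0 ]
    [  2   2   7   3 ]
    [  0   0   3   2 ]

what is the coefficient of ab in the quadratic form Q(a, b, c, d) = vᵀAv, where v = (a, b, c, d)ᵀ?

4

The coefficient of ab is A[1,2] + A[2,1] = 2·2 = 4.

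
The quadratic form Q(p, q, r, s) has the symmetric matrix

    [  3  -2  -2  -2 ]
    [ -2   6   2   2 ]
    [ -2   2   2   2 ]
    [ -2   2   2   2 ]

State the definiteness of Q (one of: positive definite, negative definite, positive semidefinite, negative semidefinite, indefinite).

Applying the same elementary operations to the rows and columns of A produces a congruent diagonal matrix with entries 3, 14/3, 4/7, 0.
Counting signs: 3 positive, 1 zero.
Hence Q is positive semidefinite.

positive semidefinite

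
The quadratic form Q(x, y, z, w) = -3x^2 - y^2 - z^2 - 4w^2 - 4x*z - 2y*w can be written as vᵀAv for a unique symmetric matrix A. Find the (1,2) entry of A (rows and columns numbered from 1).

0

The coefficient of x·y in Q is 0. For a symmetric A this equals A[1,2] + A[2,1] = 2·A[1,2].
So A[1,2] = 0/2 = 0.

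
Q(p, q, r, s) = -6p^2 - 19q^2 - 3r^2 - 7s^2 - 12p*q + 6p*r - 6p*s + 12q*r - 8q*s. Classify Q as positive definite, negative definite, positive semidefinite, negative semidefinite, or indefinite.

The symmetric matrix of Q is A = [[-6, -6, 3, -3], [-6, -19, 6, -4], [3, 6, -3, 0], [-3, -4, 0, -7]].
Leading principal minors: Δ_1 = -6, Δ_2 = 78, Δ_3 = -63, Δ_4 = 108.
The signs alternate starting with Δ_1 < 0, so by Sylvester's criterion Q is negative definite.

negative definite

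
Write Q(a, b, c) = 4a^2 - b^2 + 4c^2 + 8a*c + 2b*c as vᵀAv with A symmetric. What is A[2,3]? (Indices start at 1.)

The coefficient of b·c in Q is 2. For a symmetric A this equals A[2,3] + A[3,2] = 2·A[2,3].
So A[2,3] = 2/2 = 1.

1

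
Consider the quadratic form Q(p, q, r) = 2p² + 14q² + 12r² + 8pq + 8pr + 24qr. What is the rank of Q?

Write A = [[2, 4, 4], [4, 14, 12], [4, 12, 12]].
Applying the same elementary operations to the rows and columns of A produces a congruent diagonal matrix with entries 2, 6, 4/3.
Counting signs: 3 positive.
The rank is the number of nonzero pivots: 3.

3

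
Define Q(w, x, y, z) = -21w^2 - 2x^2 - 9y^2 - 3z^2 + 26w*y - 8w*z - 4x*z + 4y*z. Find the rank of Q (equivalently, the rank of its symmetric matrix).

3

The associated matrix is A = [[-21, 0, 13, -4], [0, -2, 0, -2], [13, 0, -9, 2], [-4, -2, 2, -3]].
Congruent diagonalization of A (simultaneous row and column reduction) yields pivots -21, -2, -20/21, 0.
Counting signs: 3 negative, 1 zero.
The rank is the number of nonzero pivots: 3.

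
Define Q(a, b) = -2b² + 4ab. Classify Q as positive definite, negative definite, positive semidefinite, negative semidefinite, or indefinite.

The symmetric matrix of Q is [[0, 2], [2, -2]].
For the 2×2 matrix [[0, 2], [2, -2]]: det = 0·-2 − (2)² = -4, trace = -2.
det < 0 so the eigenvalues have opposite signs; the form is indefinite.

indefinite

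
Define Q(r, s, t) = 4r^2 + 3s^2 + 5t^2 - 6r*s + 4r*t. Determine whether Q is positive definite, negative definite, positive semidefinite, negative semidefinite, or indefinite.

positive definite

The symmetric matrix is A = [[4, -3, 2], [-3, 3, 0], [2, 0, 5]].
Applying the same elementary operations to the rows and columns of A produces a congruent diagonal matrix with entries 4, 3/4, 1.
That gives 3 positive pivots.
Hence Q is positive definite.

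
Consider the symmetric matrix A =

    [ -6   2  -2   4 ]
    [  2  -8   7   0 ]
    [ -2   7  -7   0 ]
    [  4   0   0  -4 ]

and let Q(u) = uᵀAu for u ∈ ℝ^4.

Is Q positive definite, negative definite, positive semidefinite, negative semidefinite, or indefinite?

negative definite

Congruent diagonalization of A (simultaneous row and column reduction) yields pivots -6, -22/3, -19/22, -20/19.
So there are 4 negative pivots.
Hence Q is negative definite.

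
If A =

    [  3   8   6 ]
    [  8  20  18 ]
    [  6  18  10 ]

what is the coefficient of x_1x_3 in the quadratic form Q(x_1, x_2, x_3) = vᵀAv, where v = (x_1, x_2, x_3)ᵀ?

12

The coefficient of x_1x_3 is A[1,3] + A[3,1] = 2·6 = 12.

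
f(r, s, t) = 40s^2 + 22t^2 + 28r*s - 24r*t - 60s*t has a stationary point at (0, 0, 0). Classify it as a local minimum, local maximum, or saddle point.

The Hessian at the origin is H = [[0, 28, -24], [28, 80, -60], [-24, -60, 44]].
H is indefinite, so the origin is a saddle point.

saddle point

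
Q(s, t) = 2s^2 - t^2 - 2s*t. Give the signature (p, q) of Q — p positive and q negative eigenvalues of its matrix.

(1, 1)

Write A = [[2, -1], [-1, -1]].
Applying the same elementary operations to the rows and columns of A produces a congruent diagonal matrix with entries 2, -3/2.
That gives 1 positive, 1 negative pivots.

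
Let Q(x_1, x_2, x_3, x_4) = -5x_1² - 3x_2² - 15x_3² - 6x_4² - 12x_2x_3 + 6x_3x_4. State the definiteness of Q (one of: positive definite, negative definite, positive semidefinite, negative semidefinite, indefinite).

negative definite

The symmetric matrix is A = [[-5, 0, 0, 0], [0, -3, -6, 0], [0, -6, -15, 3], [0, 0, 3, -6]].
Congruent diagonalization of A (simultaneous row and column reduction) yields pivots -5, -3, -3, -3.
Counting signs: 4 negative.
Hence Q is negative definite.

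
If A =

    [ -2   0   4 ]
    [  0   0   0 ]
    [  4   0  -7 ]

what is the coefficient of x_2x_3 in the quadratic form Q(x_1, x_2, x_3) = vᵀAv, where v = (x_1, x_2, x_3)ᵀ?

The coefficient of x_2x_3 is A[2,3] + A[3,2] = 2·0 = 0.

0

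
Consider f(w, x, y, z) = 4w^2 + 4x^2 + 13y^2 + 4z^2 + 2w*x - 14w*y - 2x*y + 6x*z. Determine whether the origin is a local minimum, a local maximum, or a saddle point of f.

The Hessian at the origin is H = [[8, 2, -14, 0], [2, 8, -2, 6], [-14, -2, 26, 0], [0, 6, 0, 8]].
An LDLᵀ factorisation of H has diagonal entries 8, 15/2, 6/5, 2.
Counting signs: 4 positive.
H is positive definite, so the origin is a strict local minimum.

local minimum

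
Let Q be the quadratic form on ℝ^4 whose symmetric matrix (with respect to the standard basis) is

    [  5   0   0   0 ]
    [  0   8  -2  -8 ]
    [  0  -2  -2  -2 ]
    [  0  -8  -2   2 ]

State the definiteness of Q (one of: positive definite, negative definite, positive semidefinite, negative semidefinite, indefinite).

indefinite

An LDLᵀ factorisation of A has diagonal entries 5, 8, -5/2, 2/5.
Counting signs: 3 positive, 1 negative.
Hence Q is indefinite.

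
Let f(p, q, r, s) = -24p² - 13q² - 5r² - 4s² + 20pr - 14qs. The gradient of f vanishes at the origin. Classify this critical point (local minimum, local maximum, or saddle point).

local maximum

The Hessian at the origin is H = [[-48, 0, 20, 0], [0, -26, 0, -14], [20, 0, -10, 0], [0, -14, 0, -8]].
Congruent diagonalization of H (simultaneous row and column reduction) yields pivots -48, -26, -5/3, -6/13.
So there are 4 negative pivots.
H is negative definite, so the origin is a strict local maximum.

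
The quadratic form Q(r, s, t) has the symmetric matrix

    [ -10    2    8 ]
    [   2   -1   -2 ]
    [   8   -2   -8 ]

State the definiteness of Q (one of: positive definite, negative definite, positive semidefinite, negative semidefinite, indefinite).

Leading principal minors: Δ_1 = -10, Δ_2 = 6, Δ_3 = -8.
The signs alternate starting with Δ_1 < 0, so by Sylvester's criterion Q is negative definite.

negative definite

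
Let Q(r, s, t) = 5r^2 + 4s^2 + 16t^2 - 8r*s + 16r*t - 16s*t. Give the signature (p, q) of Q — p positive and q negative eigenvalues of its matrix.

The associated matrix is A = [[5, -4, 8], [-4, 4, -8], [8, -8, 16]].
Congruent diagonalization of A (simultaneous row and column reduction) yields pivots 5, 4/5, 0.
That gives 2 positive, 1 zero pivots.

(2, 0)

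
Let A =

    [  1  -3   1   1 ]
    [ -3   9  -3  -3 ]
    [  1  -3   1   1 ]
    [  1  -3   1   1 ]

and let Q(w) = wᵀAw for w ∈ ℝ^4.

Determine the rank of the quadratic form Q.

Symmetric row and column elimination reduces A to a congruent diagonal form with pivots 1, 0, 0, 0.
That gives 1 positive, 3 zero pivots.
The rank is the number of nonzero pivots: 1.

1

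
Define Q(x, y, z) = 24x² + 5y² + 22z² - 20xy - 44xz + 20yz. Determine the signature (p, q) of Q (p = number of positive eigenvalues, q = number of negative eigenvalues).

Write A = [[24, -10, -22], [-10, 5, 10], [-22, 10, 22]].
Applying the same elementary operations to the rows and columns of A produces a congruent diagonal matrix with entries 24, 5/6, 1.
Counting signs: 3 positive.

(3, 0)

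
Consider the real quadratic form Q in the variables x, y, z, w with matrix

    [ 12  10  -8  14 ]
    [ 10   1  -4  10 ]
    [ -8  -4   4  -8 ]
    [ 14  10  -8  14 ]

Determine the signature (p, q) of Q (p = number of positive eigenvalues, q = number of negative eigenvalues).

(1, 3)

Row-reducing A symmetrically gives the diagonal entries 12, -22/3, -4/11, -1/2.
That gives 1 positive, 3 negative pivots.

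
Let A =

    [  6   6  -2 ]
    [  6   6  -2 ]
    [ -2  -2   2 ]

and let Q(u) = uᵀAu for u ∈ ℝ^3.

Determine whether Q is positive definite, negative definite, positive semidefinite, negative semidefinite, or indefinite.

Row-reducing A symmetrically gives the diagonal entries 6, 0, 4/3.
That gives 2 positive, 1 zero pivots.
Hence Q is positive semidefinite.

positive semidefinite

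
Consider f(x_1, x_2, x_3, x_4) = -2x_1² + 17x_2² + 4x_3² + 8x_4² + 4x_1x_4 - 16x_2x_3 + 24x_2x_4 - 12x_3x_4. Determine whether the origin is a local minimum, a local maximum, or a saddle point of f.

The Hessian at the origin is H = [[-4, 0, 0, 4], [0, 34, -16, 24], [0, -16, 8, -12], [4, 24, -12, 16]].
Row-reducing H symmetrically gives the diagonal entries -4, 34, 8/17, 2.
That gives 3 positive, 1 negative pivots.
H is indefinite, so the origin is a saddle point.

saddle point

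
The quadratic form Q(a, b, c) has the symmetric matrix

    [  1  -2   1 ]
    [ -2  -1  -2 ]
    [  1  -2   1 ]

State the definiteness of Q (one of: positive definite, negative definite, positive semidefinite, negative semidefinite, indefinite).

Symmetric row and column elimination reduces A to a congruent diagonal form with pivots 1, -5, 0.
Counting signs: 1 positive, 1 negative, 1 zero.
Hence Q is indefinite.

indefinite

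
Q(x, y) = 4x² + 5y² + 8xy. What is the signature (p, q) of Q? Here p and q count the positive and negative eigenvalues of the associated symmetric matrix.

(2, 0)

Write A = [[4, 4], [4, 5]].
Row-reducing A symmetrically gives the diagonal entries 4, 1.
So there are 2 positive pivots.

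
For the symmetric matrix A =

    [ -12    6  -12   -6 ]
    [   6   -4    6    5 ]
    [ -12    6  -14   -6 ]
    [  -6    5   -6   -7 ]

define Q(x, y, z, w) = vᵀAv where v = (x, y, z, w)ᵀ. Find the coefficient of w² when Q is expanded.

-7

The coefficient of w² is the diagonal entry A[4,4] = -7.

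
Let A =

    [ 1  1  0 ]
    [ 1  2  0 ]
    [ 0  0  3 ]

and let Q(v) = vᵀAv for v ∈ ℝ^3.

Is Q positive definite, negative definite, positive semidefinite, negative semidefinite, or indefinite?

Symmetric row and column elimination reduces A to a congruent diagonal form with pivots 1, 1, 3.
So there are 3 positive pivots.
Hence Q is positive definite.

positive definite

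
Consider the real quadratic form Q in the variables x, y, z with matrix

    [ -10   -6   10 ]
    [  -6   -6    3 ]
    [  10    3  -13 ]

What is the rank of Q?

Row-reducing A symmetrically gives the diagonal entries -10, -12/5, 3/4.
That gives 1 positive, 2 negative pivots.
The rank is the number of nonzero pivots: 3.

3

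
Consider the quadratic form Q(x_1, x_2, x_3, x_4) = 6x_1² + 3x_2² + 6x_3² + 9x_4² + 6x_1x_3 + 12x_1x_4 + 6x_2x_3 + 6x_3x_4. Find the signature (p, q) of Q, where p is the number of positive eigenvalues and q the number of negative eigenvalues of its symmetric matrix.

Write A = [[6, 0, 3, 6], [0, 3, 3, 0], [3, 3, 6, 3], [6, 0, 3, 9]].
Symmetric row and column elimination reduces A to a congruent diagonal form with pivots 6, 3, 3/2, 3.
So there are 4 positive pivots.

(4, 0)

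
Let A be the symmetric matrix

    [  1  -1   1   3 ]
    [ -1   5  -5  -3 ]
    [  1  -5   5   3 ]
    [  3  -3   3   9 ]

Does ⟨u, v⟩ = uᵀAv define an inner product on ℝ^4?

no

Congruent diagonalization of A (simultaneous row and column reduction) yields pivots 1, 4, 0, 0.
Counting signs: 2 positive, 2 zero.
Hence Q is positive semidefinite.
⟨·,·⟩ is an inner product exactly when A is positive definite.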